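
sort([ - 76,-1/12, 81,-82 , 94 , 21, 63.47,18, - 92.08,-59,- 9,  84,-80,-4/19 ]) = [ - 92.08, - 82,  -  80, - 76,-59, -9, -4/19,-1/12 , 18, 21, 63.47, 81,84  ,  94]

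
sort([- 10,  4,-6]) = [-10,-6, 4]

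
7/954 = 7/954 = 0.01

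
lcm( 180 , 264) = 3960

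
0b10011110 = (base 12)112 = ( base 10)158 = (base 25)68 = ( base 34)4M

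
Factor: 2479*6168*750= 2^4*3^2 * 5^3*37^1*67^1*257^1 = 11467854000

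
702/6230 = 351/3115 = 0.11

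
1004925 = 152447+852478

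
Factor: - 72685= - 5^1 * 14537^1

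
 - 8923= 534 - 9457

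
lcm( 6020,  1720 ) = 12040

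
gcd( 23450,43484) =14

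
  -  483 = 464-947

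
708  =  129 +579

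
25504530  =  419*60870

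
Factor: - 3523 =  - 13^1*271^1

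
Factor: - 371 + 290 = -3^4   =  -81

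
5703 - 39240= - 33537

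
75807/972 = 77 + 107/108 = 77.99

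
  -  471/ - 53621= 471/53621 = 0.01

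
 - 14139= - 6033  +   - 8106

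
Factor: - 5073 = -3^1*19^1*89^1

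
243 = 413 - 170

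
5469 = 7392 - 1923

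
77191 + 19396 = 96587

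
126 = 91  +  35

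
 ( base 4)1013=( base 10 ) 71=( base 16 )47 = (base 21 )38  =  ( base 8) 107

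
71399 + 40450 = 111849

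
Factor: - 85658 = - 2^1 * 42829^1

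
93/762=31/254 = 0.12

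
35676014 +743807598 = 779483612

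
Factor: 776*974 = 2^4*97^1*487^1 = 755824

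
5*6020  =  30100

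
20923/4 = 5230 +3/4 = 5230.75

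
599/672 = 599/672 = 0.89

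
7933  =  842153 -834220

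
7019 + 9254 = 16273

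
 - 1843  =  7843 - 9686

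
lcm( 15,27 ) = 135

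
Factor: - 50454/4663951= - 2^1*3^2*47^( - 1)*2803^1 * 99233^( - 1) 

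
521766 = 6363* 82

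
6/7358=3/3679  =  0.00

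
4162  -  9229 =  - 5067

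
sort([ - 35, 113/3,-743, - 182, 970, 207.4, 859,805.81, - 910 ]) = [ - 910,-743, - 182,-35, 113/3, 207.4,805.81, 859, 970]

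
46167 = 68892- 22725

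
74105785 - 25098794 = 49006991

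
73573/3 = 73573/3 = 24524.33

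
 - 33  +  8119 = 8086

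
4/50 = 2/25 = 0.08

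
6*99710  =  598260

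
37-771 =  - 734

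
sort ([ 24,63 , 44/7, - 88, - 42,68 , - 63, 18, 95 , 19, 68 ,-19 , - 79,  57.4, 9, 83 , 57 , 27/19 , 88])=[ - 88 ,  -  79, - 63, - 42, - 19, 27/19, 44/7,9  ,  18,19,  24,  57, 57.4 , 63, 68, 68, 83, 88 , 95 ] 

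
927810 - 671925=255885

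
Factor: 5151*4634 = 2^1  *  3^1*7^1*17^1*101^1*331^1= 23869734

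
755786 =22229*34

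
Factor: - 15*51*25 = - 3^2*5^3 * 17^1 = - 19125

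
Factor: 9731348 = 2^2*11^1*67^1*3301^1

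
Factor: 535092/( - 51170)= -2^1*3^1 * 5^(- 1)*7^(-1)*61^1 = - 366/35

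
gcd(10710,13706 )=14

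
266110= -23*(  -  11570 ) 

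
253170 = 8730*29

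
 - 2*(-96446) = 192892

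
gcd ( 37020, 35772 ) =12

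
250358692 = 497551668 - 247192976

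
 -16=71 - 87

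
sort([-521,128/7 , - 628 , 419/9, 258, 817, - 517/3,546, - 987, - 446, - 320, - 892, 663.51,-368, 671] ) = [ - 987, - 892,-628,- 521,  -  446,-368,-320, - 517/3,128/7, 419/9, 258, 546, 663.51, 671,817]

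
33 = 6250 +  - 6217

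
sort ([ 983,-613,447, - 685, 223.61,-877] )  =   [ - 877,-685, - 613, 223.61, 447, 983]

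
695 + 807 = 1502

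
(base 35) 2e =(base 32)2k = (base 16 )54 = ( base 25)39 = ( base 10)84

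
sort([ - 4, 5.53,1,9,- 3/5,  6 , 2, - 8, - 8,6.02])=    [-8, - 8,  -  4, - 3/5,1, 2,5.53,6, 6.02,9] 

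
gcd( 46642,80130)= 2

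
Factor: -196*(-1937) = 379652=2^2*7^2 *13^1*149^1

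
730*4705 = 3434650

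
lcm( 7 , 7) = 7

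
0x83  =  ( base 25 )56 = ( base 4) 2003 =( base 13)A1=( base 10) 131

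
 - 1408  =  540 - 1948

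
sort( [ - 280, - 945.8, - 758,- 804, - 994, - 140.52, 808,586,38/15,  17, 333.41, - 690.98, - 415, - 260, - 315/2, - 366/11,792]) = [- 994, - 945.8, - 804 , - 758, - 690.98, - 415,- 280, - 260, - 315/2, - 140.52, - 366/11,38/15,17, 333.41, 586, 792,808]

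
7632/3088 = 477/193 = 2.47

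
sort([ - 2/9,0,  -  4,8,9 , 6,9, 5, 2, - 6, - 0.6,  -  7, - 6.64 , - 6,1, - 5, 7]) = [  -  7, - 6.64, - 6,-6, - 5, - 4,-0.6, - 2/9,0, 1, 2, 5, 6,7, 8, 9, 9]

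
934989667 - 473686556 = 461303111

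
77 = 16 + 61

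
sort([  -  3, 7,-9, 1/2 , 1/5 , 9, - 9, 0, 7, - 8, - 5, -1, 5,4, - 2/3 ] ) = [ - 9  , - 9, - 8, - 5, - 3, - 1, - 2/3,0, 1/5,1/2, 4, 5,7, 7,9]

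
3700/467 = 7 + 431/467 =7.92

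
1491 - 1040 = 451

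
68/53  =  68/53 = 1.28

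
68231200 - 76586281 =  - 8355081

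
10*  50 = 500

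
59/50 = 59/50  =  1.18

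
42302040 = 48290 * 876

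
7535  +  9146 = 16681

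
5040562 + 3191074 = 8231636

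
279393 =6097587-5818194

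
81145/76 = 1067+53/76=1067.70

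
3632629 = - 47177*( - 77)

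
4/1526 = 2/763 = 0.00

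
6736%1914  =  994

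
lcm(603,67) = 603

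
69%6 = 3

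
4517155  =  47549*95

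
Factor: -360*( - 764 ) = 275040 = 2^5*3^2*5^1*191^1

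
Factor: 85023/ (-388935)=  -47/215 = - 5^( - 1)*43^( - 1)*47^1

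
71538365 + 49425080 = 120963445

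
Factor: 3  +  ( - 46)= -43^1 = - 43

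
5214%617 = 278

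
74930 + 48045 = 122975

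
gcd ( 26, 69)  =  1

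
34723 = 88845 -54122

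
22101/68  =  325 + 1/68 = 325.01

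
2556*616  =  1574496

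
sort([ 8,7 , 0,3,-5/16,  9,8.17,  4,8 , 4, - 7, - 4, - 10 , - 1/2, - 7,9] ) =[  -  10, - 7, - 7, - 4, - 1/2,  -  5/16, 0,  3,  4,4,7, 8, 8,8.17,9,9]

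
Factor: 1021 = 1021^1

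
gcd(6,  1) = 1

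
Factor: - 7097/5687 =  - 151/121= - 11^( - 2)*151^1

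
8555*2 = 17110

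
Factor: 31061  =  89^1*349^1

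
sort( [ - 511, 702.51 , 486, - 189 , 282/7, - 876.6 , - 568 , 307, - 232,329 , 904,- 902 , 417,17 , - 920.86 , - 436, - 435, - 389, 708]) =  [ - 920.86, - 902, - 876.6, - 568, -511, - 436, - 435,-389, - 232, - 189, 17,282/7,307, 329, 417,486,702.51, 708, 904 ]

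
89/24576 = 89/24576 =0.00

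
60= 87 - 27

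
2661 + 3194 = 5855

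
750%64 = 46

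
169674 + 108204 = 277878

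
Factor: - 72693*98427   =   - 3^3*7^1*41^1 * 43^1*109^1*197^1 = - 7154953911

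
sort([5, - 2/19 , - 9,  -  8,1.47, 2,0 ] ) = [-9, - 8, - 2/19, 0, 1.47,2,5 ]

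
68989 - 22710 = 46279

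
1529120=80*19114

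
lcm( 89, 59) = 5251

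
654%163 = 2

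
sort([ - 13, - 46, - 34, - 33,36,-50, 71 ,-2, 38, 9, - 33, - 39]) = [ - 50, - 46 , - 39,-34 , - 33, - 33, - 13,-2, 9, 36, 38, 71]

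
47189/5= 47189/5 = 9437.80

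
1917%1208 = 709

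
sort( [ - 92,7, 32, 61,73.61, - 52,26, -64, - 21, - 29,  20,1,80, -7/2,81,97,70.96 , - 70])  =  [ - 92, - 70, - 64, - 52, - 29, - 21, - 7/2,1 , 7, 20, 26,32,61,70.96, 73.61,80 , 81,97]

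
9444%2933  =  645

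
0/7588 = 0 = 0.00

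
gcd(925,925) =925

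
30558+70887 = 101445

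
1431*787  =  1126197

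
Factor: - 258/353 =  - 2^1*3^1*43^1*353^( - 1)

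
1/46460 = 1/46460 = 0.00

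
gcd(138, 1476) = 6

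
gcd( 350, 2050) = 50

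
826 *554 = 457604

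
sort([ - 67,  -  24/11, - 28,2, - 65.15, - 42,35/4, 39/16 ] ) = [ - 67, - 65.15, - 42, - 28,-24/11,2,39/16,35/4 ] 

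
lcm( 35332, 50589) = 2225916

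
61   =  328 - 267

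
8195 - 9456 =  - 1261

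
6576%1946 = 738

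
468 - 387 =81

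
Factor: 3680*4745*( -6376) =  - 2^8*5^2*13^1*23^1*73^1*797^1 = - 111335161600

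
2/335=2/335 = 0.01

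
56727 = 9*6303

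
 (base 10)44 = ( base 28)1g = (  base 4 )230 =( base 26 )1i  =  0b101100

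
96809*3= 290427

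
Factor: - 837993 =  - 3^1*13^1*21487^1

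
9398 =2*4699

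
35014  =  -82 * (  -  427)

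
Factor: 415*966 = 400890 = 2^1 * 3^1*5^1*7^1*23^1 *83^1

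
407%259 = 148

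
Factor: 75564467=11^1*2609^1*2633^1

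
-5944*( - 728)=4327232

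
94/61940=47/30970 = 0.00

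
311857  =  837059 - 525202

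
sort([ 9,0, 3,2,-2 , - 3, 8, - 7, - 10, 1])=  [  -  10,-7, - 3, - 2, 0, 1, 2,3,8, 9 ] 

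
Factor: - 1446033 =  - 3^1*19^1*23^1*1103^1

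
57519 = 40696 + 16823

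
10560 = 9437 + 1123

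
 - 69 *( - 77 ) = 5313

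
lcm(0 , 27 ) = 0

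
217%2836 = 217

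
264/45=5 + 13/15 = 5.87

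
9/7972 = 9/7972 =0.00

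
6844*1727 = 11819588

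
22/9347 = 22/9347 = 0.00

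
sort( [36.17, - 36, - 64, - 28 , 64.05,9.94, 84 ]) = [ - 64,-36, - 28, 9.94,36.17, 64.05, 84 ]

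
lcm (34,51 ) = 102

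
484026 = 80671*6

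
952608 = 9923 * 96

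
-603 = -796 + 193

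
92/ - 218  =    -  1+63/109 = - 0.42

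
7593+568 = 8161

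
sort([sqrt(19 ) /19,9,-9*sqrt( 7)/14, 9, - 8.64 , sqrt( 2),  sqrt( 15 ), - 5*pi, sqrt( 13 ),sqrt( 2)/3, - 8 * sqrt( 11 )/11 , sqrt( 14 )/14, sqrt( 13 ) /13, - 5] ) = [ - 5*pi, - 8.64,-5, - 8*sqrt( 11)/11, - 9*sqrt( 7)/14,  sqrt(19)/19,sqrt( 14) /14,  sqrt(13)/13, sqrt( 2)/3, sqrt( 2 ),  sqrt( 13), sqrt( 15), 9, 9 ] 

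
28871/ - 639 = - 46+523/639 =- 45.18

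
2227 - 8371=-6144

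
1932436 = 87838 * 22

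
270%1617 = 270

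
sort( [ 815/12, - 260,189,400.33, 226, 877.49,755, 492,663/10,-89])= [  -  260, - 89,663/10,815/12, 189 , 226,400.33, 492, 755,877.49]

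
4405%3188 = 1217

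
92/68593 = 92/68593 = 0.00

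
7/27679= 7/27679 = 0.00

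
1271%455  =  361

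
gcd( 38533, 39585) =1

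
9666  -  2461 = 7205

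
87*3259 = 283533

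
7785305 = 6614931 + 1170374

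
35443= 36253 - 810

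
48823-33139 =15684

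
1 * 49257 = 49257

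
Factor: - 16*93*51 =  - 75888 = - 2^4*3^2 * 17^1*31^1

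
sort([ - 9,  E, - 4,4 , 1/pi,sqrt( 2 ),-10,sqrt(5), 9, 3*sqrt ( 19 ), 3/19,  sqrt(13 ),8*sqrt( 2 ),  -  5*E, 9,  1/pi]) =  [ - 5*E, -10,  -  9, - 4, 3/19, 1/pi,  1/pi, sqrt(2), sqrt( 5), E,sqrt ( 13), 4, 9,9,8 * sqrt(2 ), 3 *sqrt(19 )]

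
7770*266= 2066820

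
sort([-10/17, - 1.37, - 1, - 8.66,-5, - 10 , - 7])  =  [ - 10, - 8.66 ,-7, - 5,-1.37, - 1,-10/17 ] 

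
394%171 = 52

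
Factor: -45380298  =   - 2^1 * 3^1* 251^1 * 30133^1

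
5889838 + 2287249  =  8177087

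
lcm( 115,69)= 345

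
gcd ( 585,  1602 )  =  9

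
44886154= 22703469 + 22182685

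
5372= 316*17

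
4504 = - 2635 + 7139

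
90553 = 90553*1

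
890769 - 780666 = 110103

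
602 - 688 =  - 86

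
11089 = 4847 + 6242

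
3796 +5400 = 9196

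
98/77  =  14/11  =  1.27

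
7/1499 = 7/1499 = 0.00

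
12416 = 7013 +5403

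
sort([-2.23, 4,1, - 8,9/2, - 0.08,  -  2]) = [ - 8, - 2.23, -2, -0.08,1,4 , 9/2] 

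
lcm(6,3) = 6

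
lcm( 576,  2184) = 52416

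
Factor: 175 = 5^2*7^1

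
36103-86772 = - 50669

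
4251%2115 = 21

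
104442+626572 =731014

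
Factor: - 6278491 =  - 17^1*139^1*2657^1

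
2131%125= 6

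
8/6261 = 8/6261 = 0.00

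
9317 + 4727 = 14044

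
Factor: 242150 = 2^1*5^2*29^1 * 167^1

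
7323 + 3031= 10354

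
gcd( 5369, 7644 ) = 91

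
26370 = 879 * 30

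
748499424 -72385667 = 676113757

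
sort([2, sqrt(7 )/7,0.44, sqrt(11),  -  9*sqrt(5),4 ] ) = [ - 9*sqrt(5 ), sqrt (7) /7,0.44, 2, sqrt( 11),4]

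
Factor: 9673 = 17^1* 569^1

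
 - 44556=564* ( - 79)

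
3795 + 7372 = 11167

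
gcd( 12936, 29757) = 21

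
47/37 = 1 + 10/37 = 1.27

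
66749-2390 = 64359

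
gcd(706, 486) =2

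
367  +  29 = 396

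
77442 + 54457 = 131899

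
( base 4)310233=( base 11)2599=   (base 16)D2F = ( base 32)39F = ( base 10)3375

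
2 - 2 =0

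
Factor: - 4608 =-2^9*3^2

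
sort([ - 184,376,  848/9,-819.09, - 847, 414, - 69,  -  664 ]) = [-847,- 819.09,-664, - 184, - 69,848/9,376,414]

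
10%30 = 10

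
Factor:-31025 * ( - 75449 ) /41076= 2^( - 2)*3^ ( - 2)* 5^2*7^(  -  1) * 11^1*17^1*19^3*73^1*163^( - 1) = 2340805225/41076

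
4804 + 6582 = 11386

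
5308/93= 57 + 7/93 = 57.08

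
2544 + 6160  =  8704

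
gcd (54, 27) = 27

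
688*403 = 277264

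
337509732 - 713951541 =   -  376441809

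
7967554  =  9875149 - 1907595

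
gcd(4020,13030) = 10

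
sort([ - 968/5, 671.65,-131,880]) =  [-968/5, - 131, 671.65,880]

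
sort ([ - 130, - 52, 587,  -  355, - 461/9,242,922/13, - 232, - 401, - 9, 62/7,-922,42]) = [ - 922, - 401, - 355, - 232, - 130, - 52, -461/9,-9,62/7, 42, 922/13, 242, 587 ]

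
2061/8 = 257  +  5/8 = 257.62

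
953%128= 57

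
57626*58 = 3342308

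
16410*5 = 82050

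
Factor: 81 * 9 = 3^6 = 729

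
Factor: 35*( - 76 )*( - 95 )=252700  =  2^2*5^2* 7^1*19^2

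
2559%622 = 71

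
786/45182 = 393/22591 = 0.02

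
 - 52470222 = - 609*86158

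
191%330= 191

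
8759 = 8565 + 194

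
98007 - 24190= 73817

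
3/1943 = 3/1943 = 0.00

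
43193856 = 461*93696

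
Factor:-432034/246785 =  - 674/385 = -2^1*5^ ( - 1 )*7^( - 1 )*11^ ( - 1 )*337^1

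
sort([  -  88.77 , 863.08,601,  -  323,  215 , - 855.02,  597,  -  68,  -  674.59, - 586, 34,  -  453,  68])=[ - 855.02,-674.59,-586, -453, - 323, - 88.77,  -  68,34, 68, 215,597, 601, 863.08 ]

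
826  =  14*59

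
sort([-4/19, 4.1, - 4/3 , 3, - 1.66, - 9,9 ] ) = [ - 9,-1.66, - 4/3, - 4/19,3,4.1,9] 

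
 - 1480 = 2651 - 4131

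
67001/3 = 22333 + 2/3 = 22333.67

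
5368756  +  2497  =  5371253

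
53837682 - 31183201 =22654481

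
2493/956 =2+581/956 = 2.61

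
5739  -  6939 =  - 1200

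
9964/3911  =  9964/3911 = 2.55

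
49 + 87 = 136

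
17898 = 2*8949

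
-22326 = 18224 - 40550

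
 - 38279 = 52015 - 90294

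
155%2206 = 155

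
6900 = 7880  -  980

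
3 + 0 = 3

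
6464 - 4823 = 1641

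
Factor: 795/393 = 265/131  =  5^1*53^1*131^ ( -1)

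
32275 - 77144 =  - 44869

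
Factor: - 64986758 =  - 2^1*173^1 *187823^1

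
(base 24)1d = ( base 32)15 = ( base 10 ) 37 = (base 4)211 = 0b100101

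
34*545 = 18530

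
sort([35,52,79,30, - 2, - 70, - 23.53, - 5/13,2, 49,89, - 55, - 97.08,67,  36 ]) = [-97.08, - 70, - 55, - 23.53, - 2,-5/13,2,30,35,36,  49, 52,67,79, 89 ]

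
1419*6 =8514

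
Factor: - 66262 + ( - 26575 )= -92837  =  -17^1*43^1*127^1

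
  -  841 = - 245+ - 596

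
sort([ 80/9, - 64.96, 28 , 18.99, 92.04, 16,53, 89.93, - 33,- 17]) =[ - 64.96, - 33 , - 17,80/9, 16,18.99,28, 53,89.93,  92.04]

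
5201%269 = 90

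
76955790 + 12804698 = 89760488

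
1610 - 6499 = -4889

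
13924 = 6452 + 7472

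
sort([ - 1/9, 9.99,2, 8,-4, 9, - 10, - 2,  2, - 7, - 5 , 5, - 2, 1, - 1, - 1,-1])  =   [ - 10, - 7, - 5, - 4, - 2,-2, - 1, - 1, - 1, - 1/9,1, 2, 2,5, 8, 9,9.99]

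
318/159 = 2=2.00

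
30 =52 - 22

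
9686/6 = 1614 + 1/3 = 1614.33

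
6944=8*868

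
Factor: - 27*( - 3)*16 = 2^4* 3^4 = 1296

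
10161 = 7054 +3107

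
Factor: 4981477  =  19^1*239^1*1097^1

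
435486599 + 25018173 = 460504772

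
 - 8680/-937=8680/937 = 9.26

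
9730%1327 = 441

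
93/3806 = 93/3806 = 0.02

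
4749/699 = 1583/233 = 6.79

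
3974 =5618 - 1644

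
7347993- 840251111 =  - 832903118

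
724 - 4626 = - 3902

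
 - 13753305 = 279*( - 49295)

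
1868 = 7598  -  5730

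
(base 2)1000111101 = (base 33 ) HC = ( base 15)283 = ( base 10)573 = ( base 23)11l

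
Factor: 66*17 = 1122 = 2^1*3^1 *11^1*17^1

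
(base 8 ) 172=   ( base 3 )11112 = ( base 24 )52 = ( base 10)122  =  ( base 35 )3H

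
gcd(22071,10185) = 21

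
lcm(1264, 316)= 1264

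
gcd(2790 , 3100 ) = 310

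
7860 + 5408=13268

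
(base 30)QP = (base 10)805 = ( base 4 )30211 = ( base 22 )1ed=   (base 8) 1445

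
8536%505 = 456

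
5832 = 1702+4130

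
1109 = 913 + 196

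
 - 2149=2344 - 4493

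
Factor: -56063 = - 7^1 * 8009^1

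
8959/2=8959/2 = 4479.50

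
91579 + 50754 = 142333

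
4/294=2/147 = 0.01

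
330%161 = 8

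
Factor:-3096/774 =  - 2^2 = - 4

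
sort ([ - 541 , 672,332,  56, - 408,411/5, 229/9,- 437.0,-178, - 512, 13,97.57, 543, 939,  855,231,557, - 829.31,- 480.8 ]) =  [ - 829.31, - 541 , - 512 , - 480.8, - 437.0, - 408, - 178,13,229/9,56,411/5, 97.57,231,332,543,557 , 672, 855,939] 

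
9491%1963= 1639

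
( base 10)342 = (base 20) H2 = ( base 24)E6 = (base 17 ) 132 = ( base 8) 526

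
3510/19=3510/19 = 184.74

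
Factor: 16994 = 2^1*29^1*293^1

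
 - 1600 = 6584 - 8184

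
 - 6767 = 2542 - 9309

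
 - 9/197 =- 9/197 = -0.05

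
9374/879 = 9374/879 = 10.66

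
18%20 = 18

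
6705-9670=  - 2965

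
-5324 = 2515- 7839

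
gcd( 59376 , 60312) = 24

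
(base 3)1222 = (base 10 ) 53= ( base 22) 29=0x35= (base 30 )1N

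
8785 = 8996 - 211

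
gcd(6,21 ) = 3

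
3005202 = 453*6634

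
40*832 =33280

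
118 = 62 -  - 56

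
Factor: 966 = 2^1*3^1 * 7^1*23^1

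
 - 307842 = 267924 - 575766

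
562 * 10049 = 5647538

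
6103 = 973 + 5130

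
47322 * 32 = 1514304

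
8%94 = 8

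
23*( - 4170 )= - 95910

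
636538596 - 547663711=88874885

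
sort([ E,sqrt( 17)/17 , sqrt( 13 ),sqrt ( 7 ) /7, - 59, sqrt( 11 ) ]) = [- 59,sqrt( 17)/17,sqrt (7)/7,E, sqrt( 11), sqrt ( 13 )] 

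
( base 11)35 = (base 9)42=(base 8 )46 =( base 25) 1d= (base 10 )38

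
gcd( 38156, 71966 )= 2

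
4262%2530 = 1732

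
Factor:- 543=  -  3^1*181^1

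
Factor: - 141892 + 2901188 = 2^7 * 21557^1 = 2759296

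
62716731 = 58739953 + 3976778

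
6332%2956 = 420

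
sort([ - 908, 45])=[ - 908, 45 ]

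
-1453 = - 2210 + 757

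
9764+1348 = 11112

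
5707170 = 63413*90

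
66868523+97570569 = 164439092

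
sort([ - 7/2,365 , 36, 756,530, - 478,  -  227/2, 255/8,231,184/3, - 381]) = [ - 478, - 381,  -  227/2, - 7/2, 255/8, 36,184/3,231,365,530,756] 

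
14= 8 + 6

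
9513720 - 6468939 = 3044781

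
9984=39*256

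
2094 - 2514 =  -420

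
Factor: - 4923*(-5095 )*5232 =131232607920 = 2^4*3^3*5^1*109^1* 547^1*1019^1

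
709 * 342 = 242478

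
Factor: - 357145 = -5^1*71429^1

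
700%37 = 34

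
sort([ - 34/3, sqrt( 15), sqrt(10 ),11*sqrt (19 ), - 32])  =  [-32,-34/3 , sqrt(10 ),sqrt(15 ),11*sqrt (19 )]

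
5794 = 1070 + 4724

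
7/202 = 7/202 =0.03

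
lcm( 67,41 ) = 2747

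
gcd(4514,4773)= 37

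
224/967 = 224/967 =0.23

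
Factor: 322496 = 2^6*5039^1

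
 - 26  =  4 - 30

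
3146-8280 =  - 5134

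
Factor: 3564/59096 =2^( - 1)*3^4* 11^1 * 83^( - 1) * 89^(-1) = 891/14774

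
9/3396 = 3/1132 = 0.00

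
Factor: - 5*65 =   -  5^2  *13^1=- 325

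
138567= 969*143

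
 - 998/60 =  - 17 + 11/30=- 16.63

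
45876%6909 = 4422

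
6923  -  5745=1178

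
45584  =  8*5698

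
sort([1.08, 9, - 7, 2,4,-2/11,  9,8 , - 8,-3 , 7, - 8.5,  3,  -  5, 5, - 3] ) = [ -8.5, - 8, - 7, - 5, - 3,  -  3, - 2/11,1.08, 2, 3 , 4, 5, 7, 8, 9, 9]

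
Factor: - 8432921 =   -  7^1*41^1*29383^1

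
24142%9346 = 5450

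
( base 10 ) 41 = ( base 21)1k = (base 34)17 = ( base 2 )101001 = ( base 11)38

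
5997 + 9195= 15192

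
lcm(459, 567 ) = 9639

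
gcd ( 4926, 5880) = 6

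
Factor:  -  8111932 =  - 2^2*  41^1 *49463^1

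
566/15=566/15 = 37.73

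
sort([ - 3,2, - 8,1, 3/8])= [ - 8 , - 3, 3/8, 1 , 2] 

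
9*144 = 1296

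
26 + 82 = 108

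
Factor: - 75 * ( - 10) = 2^1 *3^1*5^3 = 750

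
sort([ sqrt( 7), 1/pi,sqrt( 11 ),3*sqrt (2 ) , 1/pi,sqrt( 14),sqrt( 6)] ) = [ 1/pi,  1/pi, sqrt( 6),sqrt(7),sqrt(11),sqrt(14),3*sqrt( 2) ]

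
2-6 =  - 4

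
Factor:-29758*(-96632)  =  2^4 * 47^1*257^1*14879^1 = 2875575056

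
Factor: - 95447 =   -  11^1 * 8677^1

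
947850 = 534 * 1775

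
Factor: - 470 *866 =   -  2^2*5^1*47^1*433^1 = -407020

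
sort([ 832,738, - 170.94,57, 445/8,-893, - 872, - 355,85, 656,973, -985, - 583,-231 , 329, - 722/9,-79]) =[-985,-893, - 872,-583, - 355,-231,  -  170.94, - 722/9 , - 79,445/8, 57,85, 329,656,738, 832, 973]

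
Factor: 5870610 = 2^1*3^3 * 5^1 * 17^1 *1279^1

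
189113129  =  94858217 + 94254912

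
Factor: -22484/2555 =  - 2^2 * 5^( - 1 ) * 11^1=- 44/5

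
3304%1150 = 1004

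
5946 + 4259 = 10205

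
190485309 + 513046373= 703531682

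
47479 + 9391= 56870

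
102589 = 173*593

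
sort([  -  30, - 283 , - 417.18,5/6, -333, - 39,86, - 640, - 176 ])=[ - 640,- 417.18, - 333, - 283,- 176,-39 ,  -  30,5/6,86] 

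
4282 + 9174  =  13456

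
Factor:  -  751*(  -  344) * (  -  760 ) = -2^6 * 5^1*19^1 * 43^1*751^1 = - 196341440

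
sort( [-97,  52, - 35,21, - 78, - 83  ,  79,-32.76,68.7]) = [- 97,  -  83, - 78, - 35, - 32.76, 21,52  ,  68.7, 79]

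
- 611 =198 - 809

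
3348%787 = 200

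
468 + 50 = 518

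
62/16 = 3 + 7/8 = 3.88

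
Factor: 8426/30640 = 11/40=2^(-3 ) * 5^ ( - 1) *11^1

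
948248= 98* 9676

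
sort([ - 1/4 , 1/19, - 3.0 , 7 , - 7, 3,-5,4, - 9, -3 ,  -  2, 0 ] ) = [ - 9, - 7, - 5, - 3.0  , - 3,  -  2, - 1/4, 0 , 1/19, 3,4,7] 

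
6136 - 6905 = - 769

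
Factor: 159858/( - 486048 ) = - 2^(- 4 )*3^1*61^( - 1 )*107^1 = - 321/976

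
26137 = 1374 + 24763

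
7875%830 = 405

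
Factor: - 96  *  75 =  - 7200 = - 2^5 * 3^2 * 5^2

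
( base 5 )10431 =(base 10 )741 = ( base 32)N5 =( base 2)1011100101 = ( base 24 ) 16l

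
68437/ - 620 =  - 111 + 383/620 = - 110.38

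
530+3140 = 3670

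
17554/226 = 77+76/113 = 77.67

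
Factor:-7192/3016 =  -13^( - 1)*31^1  =  -31/13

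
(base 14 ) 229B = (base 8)13601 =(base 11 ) 4580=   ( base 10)6017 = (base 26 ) 8NB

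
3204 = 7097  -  3893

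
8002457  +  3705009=11707466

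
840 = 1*840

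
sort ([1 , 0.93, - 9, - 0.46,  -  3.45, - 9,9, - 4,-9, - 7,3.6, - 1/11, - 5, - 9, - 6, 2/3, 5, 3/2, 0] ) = [ - 9, - 9,-9 , - 9, - 7,-6, - 5, -4, - 3.45,  -  0.46 , - 1/11, 0,2/3, 0.93, 1,3/2, 3.6, 5,9]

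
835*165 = 137775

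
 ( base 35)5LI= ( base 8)15336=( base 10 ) 6878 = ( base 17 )16DA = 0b1101011011110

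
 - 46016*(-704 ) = 32395264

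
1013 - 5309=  - 4296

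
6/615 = 2/205 = 0.01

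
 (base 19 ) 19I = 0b1000100110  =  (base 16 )226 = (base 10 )550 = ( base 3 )202101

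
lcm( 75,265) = 3975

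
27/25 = 27/25=1.08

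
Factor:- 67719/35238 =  - 22573/11746 = - 2^( - 1) * 7^( - 1)*839^( - 1)*22573^1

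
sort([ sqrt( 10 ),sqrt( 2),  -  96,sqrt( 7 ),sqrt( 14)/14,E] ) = [ - 96,sqrt ( 14 ) /14,sqrt( 2),sqrt( 7 ), E  ,  sqrt(10)] 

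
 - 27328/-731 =37 + 281/731 = 37.38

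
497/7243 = 497/7243 = 0.07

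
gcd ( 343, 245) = 49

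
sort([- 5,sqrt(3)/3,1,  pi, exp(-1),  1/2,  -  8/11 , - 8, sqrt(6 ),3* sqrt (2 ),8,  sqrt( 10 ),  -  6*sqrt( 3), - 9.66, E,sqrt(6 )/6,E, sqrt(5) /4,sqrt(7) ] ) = [ - 6*sqrt( 3), - 9.66, - 8,-5, - 8/11,exp(- 1 ),sqrt(6 )/6,1/2,sqrt ( 5 )/4,sqrt(3) /3,1, sqrt(6 ), sqrt(7 ), E,E,pi,  sqrt(10 ),3*sqrt( 2), 8]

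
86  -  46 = 40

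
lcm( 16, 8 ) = 16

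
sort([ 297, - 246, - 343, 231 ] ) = [- 343, - 246, 231,297] 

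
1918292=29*66148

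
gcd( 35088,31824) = 816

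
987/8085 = 47/385= 0.12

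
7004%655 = 454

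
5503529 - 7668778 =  - 2165249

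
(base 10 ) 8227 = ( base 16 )2023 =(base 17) 1B7G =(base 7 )32662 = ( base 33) 7IA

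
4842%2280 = 282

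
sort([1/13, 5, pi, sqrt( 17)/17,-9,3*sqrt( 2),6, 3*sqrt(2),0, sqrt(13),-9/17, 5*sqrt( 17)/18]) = [-9,  -  9/17, 0 , 1/13 , sqrt( 17) /17, 5*sqrt(17)/18 , pi , sqrt( 13), 3*sqrt( 2 ), 3 *sqrt( 2),5,  6]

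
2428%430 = 278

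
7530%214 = 40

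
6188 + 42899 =49087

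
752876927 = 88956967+663919960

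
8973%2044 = 797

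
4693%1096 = 309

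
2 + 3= 5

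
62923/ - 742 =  - 85 +21/106  =  - 84.80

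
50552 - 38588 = 11964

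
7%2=1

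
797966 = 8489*94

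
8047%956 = 399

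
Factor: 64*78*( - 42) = -2^8*3^2*7^1*13^1 = -209664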